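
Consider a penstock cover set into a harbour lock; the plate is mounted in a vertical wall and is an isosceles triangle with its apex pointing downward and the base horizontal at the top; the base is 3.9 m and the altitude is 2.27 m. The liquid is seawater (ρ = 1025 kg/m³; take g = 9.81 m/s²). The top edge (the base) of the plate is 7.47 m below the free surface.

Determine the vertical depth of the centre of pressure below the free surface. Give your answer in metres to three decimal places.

γ = ρg = 1025 × 9.81 / 1000 = 10.05525 kN/m³.
With the apex down, the centroid sits h/3 = 2.27/3 = 0.756667 m below the base (the top edge), so the centroid depth is h_c = 7.47 + 0.756667 = 8.22667 m.
A = ½ × 3.9 × 2.27 = 4.4265 m².
Resultant F = γ·h_c·A = 10.05525 × 8.22667 × 4.4265 = 366.165 kN.
I_c = b·h³/36 = 3.9 × 2.27³/36 = 1.26718 m⁴.
Centre of pressure: y_p = y_c + I_c/(y_c·A) = 8.22667 + 1.26718/(8.22667 × 4.4265) = 8.22667 + 0.034798 = 8.26147 m along the plane.

h_p = 8.261 m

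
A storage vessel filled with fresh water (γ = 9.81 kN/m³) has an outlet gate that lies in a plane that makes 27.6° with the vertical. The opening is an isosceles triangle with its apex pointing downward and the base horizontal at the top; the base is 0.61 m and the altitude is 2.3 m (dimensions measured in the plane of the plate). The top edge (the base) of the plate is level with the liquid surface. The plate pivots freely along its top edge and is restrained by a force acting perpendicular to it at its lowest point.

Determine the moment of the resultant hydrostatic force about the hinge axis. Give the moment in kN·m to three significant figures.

γ = 9.81 kN/m³.
The plate makes 27.6° with the vertical, i.e. θ = 90° − 27.6° = 62.4° to the horizontal. Measuring y along the incline from the free-surface line, vertical depth h = y·sinθ with sinθ = 0.886204.
With the apex down, the centroid sits h/3 = 2.3/3 = 0.766667 m below the base (the top edge), so y_c = 0.766667 m and h_c = 0.766667 × 0.886204 = 0.679423 m.
A = ½ × 0.61 × 2.3 = 0.7015 m².
Resultant F = γ·h_c·A = 9.81 × 0.679423 × 0.7015 = 4.6756 kN.
I_c = b·h³/36 = 0.61 × 2.3³/36 = 0.206163 m⁴.
Centre of pressure: y_p = y_c + I_c/(y_c·A) = 0.766667 + 0.206163/(0.766667 × 0.7015) = 0.766667 + 0.383333 = 1.15 m along the plane.
The resultant acts 0.766667 + 0.383333 = 1.15 m (along the plate) below the hinge at the top edge, so the moment about the hinge is M = F × 1.15 = 4.6756 × 1.15 = 5.37694 kN·m.

M ≈ 5.38 kN·m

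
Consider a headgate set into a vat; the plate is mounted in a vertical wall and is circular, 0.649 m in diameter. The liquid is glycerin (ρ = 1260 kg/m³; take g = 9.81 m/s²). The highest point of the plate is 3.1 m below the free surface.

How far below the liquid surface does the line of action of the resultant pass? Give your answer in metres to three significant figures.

γ = ρg = 1260 × 9.81 / 1000 = 12.3606 kN/m³.
The centroid is at the centre, 0.3245 m below the top of the plate, so the centroid depth is h_c = 3.1 + 0.3245 = 3.4245 m.
A = π(0.3245)² = 0.33081 m².
Resultant F = γ·h_c·A = 12.3606 × 3.4245 × 0.33081 = 14.0028 kN.
I_c = πr⁴/4 = π × 0.3245⁴/4 = 0.00870861 m⁴.
Centre of pressure: y_p = y_c + I_c/(y_c·A) = 3.4245 + 0.00870861/(3.4245 × 0.33081) = 3.4245 + 0.00768729 = 3.43219 m along the plane.

h_p = 3.43 m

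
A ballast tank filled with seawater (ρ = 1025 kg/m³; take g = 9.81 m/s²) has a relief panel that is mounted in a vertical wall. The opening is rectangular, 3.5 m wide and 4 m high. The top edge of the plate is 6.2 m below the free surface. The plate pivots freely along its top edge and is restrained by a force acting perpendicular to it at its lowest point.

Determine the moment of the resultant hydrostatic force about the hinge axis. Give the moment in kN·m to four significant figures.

M ≈ 2496 kN·m

γ = ρg = 1025 × 9.81 / 1000 = 10.05525 kN/m³.
The centroid lies 4/2 = 2 m below the top edge, so the centroid depth is h_c = 6.2 + 2 = 8.2 m.
A = 3.5 × 4 = 14 m².
Resultant F = γ·h_c·A = 10.05525 × 8.2 × 14 = 1154.34 kN.
I_c = b·h³/12 = 3.5 × 4³/12 = 18.6667 m⁴.
Centre of pressure: y_p = y_c + I_c/(y_c·A) = 8.2 + 18.6667/(8.2 × 14) = 8.2 + 0.162602 = 8.3626 m along the plane.
The resultant acts 2 + 0.162602 = 2.1626 m (along the plate) below the hinge at the top edge, so the moment about the hinge is M = F × 2.1626 = 1154.34 × 2.1626 = 2496.38 kN·m.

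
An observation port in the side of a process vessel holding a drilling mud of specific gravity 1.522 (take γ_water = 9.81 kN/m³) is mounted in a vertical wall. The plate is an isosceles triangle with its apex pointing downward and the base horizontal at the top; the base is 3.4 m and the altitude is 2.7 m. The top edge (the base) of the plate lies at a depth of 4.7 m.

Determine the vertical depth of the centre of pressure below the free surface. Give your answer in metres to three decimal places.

h_p = 5.672 m

γ = 1.522 × 9.81 = 14.93082 kN/m³.
With the apex down, the centroid sits h/3 = 2.7/3 = 0.9 m below the base (the top edge), so the centroid depth is h_c = 4.7 + 0.9 = 5.6 m.
A = ½ × 3.4 × 2.7 = 4.59 m².
Resultant F = γ·h_c·A = 14.93082 × 5.6 × 4.59 = 383.782 kN.
I_c = b·h³/36 = 3.4 × 2.7³/36 = 1.85895 m⁴.
Centre of pressure: y_p = y_c + I_c/(y_c·A) = 5.6 + 1.85895/(5.6 × 4.59) = 5.6 + 0.0723214 = 5.67232 m along the plane.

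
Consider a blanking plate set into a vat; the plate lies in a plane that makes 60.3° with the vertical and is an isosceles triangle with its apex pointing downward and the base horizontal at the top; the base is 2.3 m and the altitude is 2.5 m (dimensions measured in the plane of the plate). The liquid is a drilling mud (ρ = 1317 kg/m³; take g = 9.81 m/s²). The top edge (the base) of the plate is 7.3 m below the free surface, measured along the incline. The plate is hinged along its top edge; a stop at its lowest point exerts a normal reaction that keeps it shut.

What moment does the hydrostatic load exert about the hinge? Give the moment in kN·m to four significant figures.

M ≈ 131.1 kN·m

γ = ρg = 1317 × 9.81 / 1000 = 12.91977 kN/m³.
The plate makes 60.3° with the vertical, i.e. θ = 90° − 60.3° = 29.7° to the horizontal. Measuring y along the incline from the free-surface line, vertical depth h = y·sinθ with sinθ = 0.495459.
With the apex down, the centroid sits h/3 = 2.5/3 = 0.833333 m below the base (the top edge), so y_c = 7.3 + 0.833333 = 8.13333 m and h_c = 8.13333 × 0.495459 = 4.02973 m.
A = ½ × 2.3 × 2.5 = 2.875 m².
Resultant F = γ·h_c·A = 12.91977 × 4.02973 × 2.875 = 149.682 kN.
I_c = b·h³/36 = 2.3 × 2.5³/36 = 0.998264 m⁴.
Centre of pressure: y_p = y_c + I_c/(y_c·A) = 8.13333 + 0.998264/(8.13333 × 2.875) = 8.13333 + 0.0426913 = 8.17602 m along the plane.
The resultant acts 0.833333 + 0.0426913 = 0.876024 m (along the plate) below the hinge at the top edge, so the moment about the hinge is M = F × 0.876024 = 149.682 × 0.876024 = 131.125 kN·m.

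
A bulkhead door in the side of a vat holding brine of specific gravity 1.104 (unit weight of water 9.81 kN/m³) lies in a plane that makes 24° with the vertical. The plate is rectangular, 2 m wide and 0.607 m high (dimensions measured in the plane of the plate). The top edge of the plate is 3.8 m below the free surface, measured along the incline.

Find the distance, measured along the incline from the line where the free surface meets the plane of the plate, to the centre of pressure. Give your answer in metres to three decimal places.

γ = 1.104 × 9.81 = 10.83024 kN/m³.
The plate makes 24° with the vertical, i.e. θ = 90° − 24° = 66° to the horizontal. Measuring y along the incline from the free-surface line, vertical depth h = y·sinθ with sinθ = 0.913545.
The centroid lies 0.607/2 = 0.3035 m below the top edge, so y_c = 3.8 + 0.3035 = 4.1035 m and h_c = 4.1035 × 0.913545 = 3.74873 m.
A = 2 × 0.607 = 1.214 m².
Resultant F = γ·h_c·A = 10.83024 × 3.74873 × 1.214 = 49.288 kN.
I_c = b·h³/12 = 2 × 0.607³/12 = 0.0372748 m⁴.
Centre of pressure: y_p = y_c + I_c/(y_c·A) = 4.1035 + 0.0372748/(4.1035 × 1.214) = 4.1035 + 0.00748242 = 4.11098 m along the plane.

y_p = 4.111 m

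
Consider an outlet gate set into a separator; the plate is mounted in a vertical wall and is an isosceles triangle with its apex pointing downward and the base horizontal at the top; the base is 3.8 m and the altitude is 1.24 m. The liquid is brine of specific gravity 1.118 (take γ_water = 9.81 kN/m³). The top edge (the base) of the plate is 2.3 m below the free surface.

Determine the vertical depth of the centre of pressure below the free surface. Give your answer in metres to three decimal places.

γ = 1.118 × 9.81 = 10.96758 kN/m³.
With the apex down, the centroid sits h/3 = 1.24/3 = 0.413333 m below the base (the top edge), so the centroid depth is h_c = 2.3 + 0.413333 = 2.71333 m.
A = ½ × 3.8 × 1.24 = 2.356 m².
Resultant F = γ·h_c·A = 10.96758 × 2.71333 × 2.356 = 70.1114 kN.
I_c = b·h³/36 = 3.8 × 1.24³/36 = 0.201255 m⁴.
Centre of pressure: y_p = y_c + I_c/(y_c·A) = 2.71333 + 0.201255/(2.71333 × 2.356) = 2.71333 + 0.0314825 = 2.74481 m along the plane.

h_p = 2.745 m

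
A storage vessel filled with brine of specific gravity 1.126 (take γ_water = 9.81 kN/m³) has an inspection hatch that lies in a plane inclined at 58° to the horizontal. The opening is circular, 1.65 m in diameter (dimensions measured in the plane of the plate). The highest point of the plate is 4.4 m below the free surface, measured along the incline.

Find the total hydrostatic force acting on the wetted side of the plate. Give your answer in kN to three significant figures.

F ≈ 105 kN

γ = 1.126 × 9.81 = 11.04606 kN/m³.
Let θ = 58° be the plate's angle to the horizontal; measure y along the incline from where the plane meets the free surface. Vertical depth h = y·sinθ with sinθ = 0.848048.
The centroid is at the centre, 0.825 m below the top of the plate, so y_c = 4.4 + 0.825 = 5.225 m and h_c = 5.225 × 0.848048 = 4.43105 m.
A = π(0.825)² = 2.13825 m².
Resultant F = γ·h_c·A = 11.04606 × 4.43105 × 2.13825 = 104.658 kN.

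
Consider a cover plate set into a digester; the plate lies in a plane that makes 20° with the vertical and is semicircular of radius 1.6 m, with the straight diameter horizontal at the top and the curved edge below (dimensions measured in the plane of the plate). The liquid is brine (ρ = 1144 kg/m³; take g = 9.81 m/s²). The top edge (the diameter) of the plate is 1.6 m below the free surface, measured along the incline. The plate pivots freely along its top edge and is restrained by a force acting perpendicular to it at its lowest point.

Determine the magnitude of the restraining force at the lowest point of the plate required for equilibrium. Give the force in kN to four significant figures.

P ≈ 45.76 kN

γ = ρg = 1144 × 9.81 / 1000 = 11.22264 kN/m³.
The plate makes 20° with the vertical, i.e. θ = 90° − 20° = 70° to the horizontal. Measuring y along the incline from the free-surface line, vertical depth h = y·sinθ with sinθ = 0.939693.
The centroid of a semicircle lies 4r/(3π) = 0.679061 m from the diameter, here below the top edge, so y_c = 1.6 + 0.679061 = 2.27906 m and h_c = 2.27906 × 0.939693 = 2.14162 m.
A = πr²/2 = π × 1.6²/2 = 4.02124 m².
Resultant F = γ·h_c·A = 11.22264 × 2.14162 × 4.02124 = 96.649 kN.
I_c = (π/8 − 8/(9π))·r⁴ = 0.109757 × 1.6⁴ = 0.719303 m⁴.
Centre of pressure: y_p = y_c + I_c/(y_c·A) = 2.27906 + 0.719303/(2.27906 × 4.02124) = 2.27906 + 0.0784867 = 2.35755 m along the plane.
The resultant acts 0.679061 + 0.0784867 = 0.757548 m (along the plate) below the hinge at the top edge, so the moment about the hinge is M = F × 0.757548 = 96.649 × 0.757548 = 73.2163 kN·m.
A normal force at the bottom, 1.6 m from the hinge, must supply this moment: P = 73.2163/1.6 = 45.7602 kN.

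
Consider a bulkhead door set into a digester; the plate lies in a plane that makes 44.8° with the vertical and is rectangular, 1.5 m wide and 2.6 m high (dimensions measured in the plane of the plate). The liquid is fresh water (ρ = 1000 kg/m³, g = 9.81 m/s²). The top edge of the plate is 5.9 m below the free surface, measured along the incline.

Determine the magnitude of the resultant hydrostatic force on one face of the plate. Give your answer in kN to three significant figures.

γ = ρg = 1000 × 9.81 = 9810 N/m³ = 9.81 kN/m³.
The plate makes 44.8° with the vertical, i.e. θ = 90° − 44.8° = 45.2° to the horizontal. Measuring y along the incline from the free-surface line, vertical depth h = y·sinθ with sinθ = 0.709571.
The centroid lies 2.6/2 = 1.3 m below the top edge, so y_c = 5.9 + 1.3 = 7.2 m and h_c = 7.2 × 0.709571 = 5.10891 m.
A = 1.5 × 2.6 = 3.9 m².
Resultant F = γ·h_c·A = 9.81 × 5.10891 × 3.9 = 195.462 kN.

F ≈ 195 kN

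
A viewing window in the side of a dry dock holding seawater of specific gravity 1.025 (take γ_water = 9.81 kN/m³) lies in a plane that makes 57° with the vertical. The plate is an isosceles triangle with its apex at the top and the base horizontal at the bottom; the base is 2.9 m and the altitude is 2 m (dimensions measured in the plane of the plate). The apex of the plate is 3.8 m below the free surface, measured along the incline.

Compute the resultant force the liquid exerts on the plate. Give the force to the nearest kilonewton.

F ≈ 82 kN

γ = 1.025 × 9.81 = 10.05525 kN/m³.
The plate makes 57° with the vertical, i.e. θ = 90° − 57° = 33° to the horizontal. Measuring y along the incline from the free-surface line, vertical depth h = y·sinθ with sinθ = 0.544639.
With the apex up, the centroid sits 2h/3 = 2 × 2/3 = 1.33333 m below the apex, so y_c = 3.8 + 1.33333 = 5.13333 m and h_c = 5.13333 × 0.544639 = 2.79581 m.
A = ½ × 2.9 × 2 = 2.9 m².
Resultant F = γ·h_c·A = 10.05525 × 2.79581 × 2.9 = 81.5264 kN.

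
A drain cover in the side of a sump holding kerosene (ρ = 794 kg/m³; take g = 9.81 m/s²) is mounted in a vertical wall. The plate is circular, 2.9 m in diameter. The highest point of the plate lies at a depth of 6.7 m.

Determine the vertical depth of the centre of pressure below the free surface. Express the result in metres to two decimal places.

h_p = 8.21 m

γ = ρg = 794 × 9.81 / 1000 = 7.78914 kN/m³.
The centroid is at the centre, 1.45 m below the top of the plate, so the centroid depth is h_c = 6.7 + 1.45 = 8.15 m.
A = π(1.45)² = 6.6052 m².
Resultant F = γ·h_c·A = 7.78914 × 8.15 × 6.6052 = 419.308 kN.
I_c = πr⁴/4 = π × 1.45⁴/4 = 3.47186 m⁴.
Centre of pressure: y_p = y_c + I_c/(y_c·A) = 8.15 + 3.47186/(8.15 × 6.6052) = 8.15 + 0.0644939 = 8.21449 m along the plane.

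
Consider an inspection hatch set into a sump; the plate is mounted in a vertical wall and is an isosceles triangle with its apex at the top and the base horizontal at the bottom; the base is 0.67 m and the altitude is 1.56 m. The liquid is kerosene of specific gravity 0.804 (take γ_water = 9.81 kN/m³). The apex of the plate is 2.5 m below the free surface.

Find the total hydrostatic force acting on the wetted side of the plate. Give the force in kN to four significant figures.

F ≈ 14.59 kN

γ = 0.804 × 9.81 = 7.88724 kN/m³.
With the apex up, the centroid sits 2h/3 = 2 × 1.56/3 = 1.04 m below the apex, so the centroid depth is h_c = 2.5 + 1.04 = 3.54 m.
A = ½ × 0.67 × 1.56 = 0.5226 m².
Resultant F = γ·h_c·A = 7.88724 × 3.54 × 0.5226 = 14.5914 kN.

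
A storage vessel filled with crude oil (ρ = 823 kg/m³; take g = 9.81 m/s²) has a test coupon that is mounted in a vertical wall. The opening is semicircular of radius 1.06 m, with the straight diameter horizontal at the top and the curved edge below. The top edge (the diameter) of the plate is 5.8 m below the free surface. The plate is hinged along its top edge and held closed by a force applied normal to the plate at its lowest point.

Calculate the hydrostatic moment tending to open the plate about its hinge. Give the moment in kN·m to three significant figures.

M ≈ 41.2 kN·m

γ = ρg = 823 × 9.81 / 1000 = 8.07363 kN/m³.
The centroid of a semicircle lies 4r/(3π) = 0.449878 m from the diameter, here below the top edge, so the centroid depth is h_c = 5.8 + 0.449878 = 6.24988 m.
A = πr²/2 = π × 1.06²/2 = 1.76495 m².
Resultant F = γ·h_c·A = 8.07363 × 6.24988 × 1.76495 = 89.058 kN.
I_c = (π/8 − 8/(9π))·r⁴ = 0.109757 × 1.06⁴ = 0.138566 m⁴.
Centre of pressure: y_p = y_c + I_c/(y_c·A) = 6.24988 + 0.138566/(6.24988 × 1.76495) = 6.24988 + 0.0125618 = 6.26244 m along the plane.
The resultant acts 0.449878 + 0.0125618 = 0.46244 m (along the plate) below the hinge at the top edge, so the moment about the hinge is M = F × 0.46244 = 89.058 × 0.46244 = 41.184 kN·m.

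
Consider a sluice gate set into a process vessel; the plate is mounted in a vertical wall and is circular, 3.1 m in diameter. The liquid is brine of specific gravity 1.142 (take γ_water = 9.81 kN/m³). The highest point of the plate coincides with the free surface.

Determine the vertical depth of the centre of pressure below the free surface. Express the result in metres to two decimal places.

h_p = 1.94 m

γ = 1.142 × 9.81 = 11.20302 kN/m³.
The centroid is at the centre, 1.55 m below the top of the plate, so the centroid depth is h_c = 1.55 m.
A = π(1.55)² = 7.54768 m².
Resultant F = γ·h_c·A = 11.20302 × 1.55 × 7.54768 = 131.063 kN.
I_c = πr⁴/4 = π × 1.55⁴/4 = 4.53332 m⁴.
Centre of pressure: y_p = y_c + I_c/(y_c·A) = 1.55 + 4.53332/(1.55 × 7.54768) = 1.55 + 0.3875 = 1.9375 m along the plane.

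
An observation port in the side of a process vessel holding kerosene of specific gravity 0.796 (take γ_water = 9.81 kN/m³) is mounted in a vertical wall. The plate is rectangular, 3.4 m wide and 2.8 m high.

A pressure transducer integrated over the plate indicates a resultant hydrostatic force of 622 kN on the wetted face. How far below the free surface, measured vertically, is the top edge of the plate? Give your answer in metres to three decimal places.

d_top ≈ 6.967 m

γ = 0.796 × 9.81 = 7.80876 kN/m³.
A = 3.4 × 2.8 = 9.52 m².
From F = γ·h_c·A, the centroid depth is h_c = 622/(7.80876 × 9.52) = 8.36703 m.
The centroid lies 2.8/2 = 1.4 m below the top edge, so the top edge sits at h_top = 8.36703 − 1.4 = 6.96703 m below the surface.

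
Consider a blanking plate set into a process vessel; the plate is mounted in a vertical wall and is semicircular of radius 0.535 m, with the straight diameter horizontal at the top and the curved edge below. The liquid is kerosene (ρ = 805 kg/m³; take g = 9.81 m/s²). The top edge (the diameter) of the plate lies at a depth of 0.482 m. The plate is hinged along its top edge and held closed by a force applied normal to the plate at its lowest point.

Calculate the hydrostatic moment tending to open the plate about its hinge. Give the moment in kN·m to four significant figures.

M ≈ 0.6426 kN·m

γ = ρg = 805 × 9.81 / 1000 = 7.89705 kN/m³.
The centroid of a semicircle lies 4r/(3π) = 0.227061 m from the diameter, here below the top edge, so the centroid depth is h_c = 0.482 + 0.227061 = 0.709061 m.
A = πr²/2 = π × 0.535²/2 = 0.449601 m².
Resultant F = γ·h_c·A = 7.89705 × 0.709061 × 0.449601 = 2.51754 kN.
I_c = (π/8 − 8/(9π))·r⁴ = 0.109757 × 0.535⁴ = 0.00899181 m⁴.
Centre of pressure: y_p = y_c + I_c/(y_c·A) = 0.709061 + 0.00899181/(0.709061 × 0.449601) = 0.709061 + 0.0282057 = 0.737267 m along the plane.
The resultant acts 0.227061 + 0.0282057 = 0.255267 m (along the plate) below the hinge at the top edge, so the moment about the hinge is M = F × 0.255267 = 2.51754 × 0.255267 = 0.642645 kN·m.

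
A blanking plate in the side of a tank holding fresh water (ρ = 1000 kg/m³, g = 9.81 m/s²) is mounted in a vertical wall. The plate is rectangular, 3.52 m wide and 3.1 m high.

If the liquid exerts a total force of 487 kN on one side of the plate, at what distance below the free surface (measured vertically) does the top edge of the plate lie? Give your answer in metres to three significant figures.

γ = ρg = 1000 × 9.81 = 9810 N/m³ = 9.81 kN/m³.
A = 3.52 × 3.1 = 10.912 m².
From F = γ·h_c·A, the centroid depth is h_c = 487/(9.81 × 10.912) = 4.54942 m.
The centroid lies 3.1/2 = 1.55 m below the top edge, so the top edge sits at h_top = 4.54942 − 1.55 = 2.99942 m below the surface.

d_top ≈ 3.00 m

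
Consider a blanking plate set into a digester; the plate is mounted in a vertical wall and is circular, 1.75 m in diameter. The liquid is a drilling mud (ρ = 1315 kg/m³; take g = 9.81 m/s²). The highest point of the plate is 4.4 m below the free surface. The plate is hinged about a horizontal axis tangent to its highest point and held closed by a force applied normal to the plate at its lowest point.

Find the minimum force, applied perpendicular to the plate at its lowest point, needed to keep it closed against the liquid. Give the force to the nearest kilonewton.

γ = ρg = 1315 × 9.81 / 1000 = 12.90015 kN/m³.
The centroid is at the centre, 0.875 m below the top of the plate, so the centroid depth is h_c = 4.4 + 0.875 = 5.275 m.
A = π(0.875)² = 2.40528 m².
Resultant F = γ·h_c·A = 12.90015 × 5.275 × 2.40528 = 163.675 kN.
I_c = πr⁴/4 = π × 0.875⁴/4 = 0.460386 m⁴.
Centre of pressure: y_p = y_c + I_c/(y_c·A) = 5.275 + 0.460386/(5.275 × 2.40528) = 5.275 + 0.0362856 = 5.31129 m along the plane.
The resultant acts 0.875 + 0.0362856 = 0.911286 m (along the plate) below the hinge at the top edge, so the moment about the hinge is M = F × 0.911286 = 163.675 × 0.911286 = 149.155 kN·m.
A normal force at the bottom, 1.75 m from the hinge, must supply this moment: P = 149.155/1.75 = 85.2314 kN.

P ≈ 85 kN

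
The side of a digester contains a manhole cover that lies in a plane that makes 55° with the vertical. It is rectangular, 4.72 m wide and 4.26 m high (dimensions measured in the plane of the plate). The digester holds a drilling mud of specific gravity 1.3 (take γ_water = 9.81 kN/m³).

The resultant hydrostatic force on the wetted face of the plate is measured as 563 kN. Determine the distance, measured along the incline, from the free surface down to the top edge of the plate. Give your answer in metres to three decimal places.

γ = 1.3 × 9.81 = 12.753 kN/m³.
A = 4.72 × 4.26 = 20.1072 m².
From F = γ·h_c·A, the centroid depth is h_c = 563/(12.753 × 20.1072) = 2.19556 m.
The plate makes 55° with the vertical, i.e. θ = 90° − 55° = 35° to the horizontal. Measuring y along the incline from the free-surface line, vertical depth h = y·sinθ with sinθ = 0.573576.
Along the incline, y_c = h_c/sinθ = 2.19556/0.573576 = 3.82784 m.
The centroid lies 4.26/2 = 2.13 m below the top edge, so the top edge sits at y_top = 3.82784 − 2.13 = 1.69784 m along the incline.

y_top ≈ 1.698 m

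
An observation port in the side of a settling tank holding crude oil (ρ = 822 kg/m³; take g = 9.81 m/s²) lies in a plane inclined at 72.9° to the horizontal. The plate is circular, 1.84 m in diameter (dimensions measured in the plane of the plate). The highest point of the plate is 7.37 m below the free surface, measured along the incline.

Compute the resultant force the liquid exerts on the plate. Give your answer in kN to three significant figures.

F ≈ 170 kN

γ = ρg = 822 × 9.81 / 1000 = 8.06382 kN/m³.
Let θ = 72.9° be the plate's angle to the horizontal; measure y along the incline from where the plane meets the free surface. Vertical depth h = y·sinθ with sinθ = 0.955793.
The centroid is at the centre, 0.92 m below the top of the plate, so y_c = 7.37 + 0.92 = 8.29 m and h_c = 8.29 × 0.955793 = 7.92352 m.
A = π(0.92)² = 2.65904 m².
Resultant F = γ·h_c·A = 8.06382 × 7.92352 × 2.65904 = 169.896 kN.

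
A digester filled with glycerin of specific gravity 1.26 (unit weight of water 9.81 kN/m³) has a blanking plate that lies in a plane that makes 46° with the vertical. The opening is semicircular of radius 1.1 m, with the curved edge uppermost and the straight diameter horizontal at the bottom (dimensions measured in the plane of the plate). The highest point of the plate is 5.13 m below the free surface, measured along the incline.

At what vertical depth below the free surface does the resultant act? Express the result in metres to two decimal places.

γ = 1.26 × 9.81 = 12.3606 kN/m³.
The plate makes 46° with the vertical, i.e. θ = 90° − 46° = 44° to the horizontal. Measuring y along the incline from the free-surface line, vertical depth h = y·sinθ with sinθ = 0.694658.
The centroid lies 4r/(3π) = 0.466854 m above the diameter, so r − 4r/(3π) = 1.1 − 0.466854 = 0.633146 m below the topmost point, so y_c = 5.13 + 0.633146 = 5.76315 m and h_c = 5.76315 × 0.694658 = 4.00342 m.
A = πr²/2 = π × 1.1²/2 = 1.90066 m².
Resultant F = γ·h_c·A = 12.3606 × 4.00342 × 1.90066 = 94.0535 kN.
I_c = (π/8 − 8/(9π))·r⁴ = 0.109757 × 1.1⁴ = 0.160695 m⁴.
Centre of pressure: y_p = y_c + I_c/(y_c·A) = 5.76315 + 0.160695/(5.76315 × 1.90066) = 5.76315 + 0.0146703 = 5.77782 m along the plane.
Vertically, h_p = y_p·sinθ = 5.77782 × 0.694658 = 4.01361 m.

h_p = 4.01 m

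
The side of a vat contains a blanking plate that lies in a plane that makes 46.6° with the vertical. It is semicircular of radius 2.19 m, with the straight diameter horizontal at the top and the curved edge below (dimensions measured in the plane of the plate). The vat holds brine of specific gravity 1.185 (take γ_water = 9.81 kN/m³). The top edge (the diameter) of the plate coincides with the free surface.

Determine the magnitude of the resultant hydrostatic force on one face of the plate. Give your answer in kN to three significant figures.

γ = 1.185 × 9.81 = 11.62485 kN/m³.
The plate makes 46.6° with the vertical, i.e. θ = 90° − 46.6° = 43.4° to the horizontal. Measuring y along the incline from the free-surface line, vertical depth h = y·sinθ with sinθ = 0.687088.
The centroid of a semicircle lies 4r/(3π) = 0.929465 m from the diameter, here below the top edge, so y_c = 0.929465 m and h_c = 0.929465 × 0.687088 = 0.638624 m.
A = πr²/2 = π × 2.19²/2 = 7.5337 m².
Resultant F = γ·h_c·A = 11.62485 × 0.638624 × 7.5337 = 55.9295 kN.

F ≈ 55.9 kN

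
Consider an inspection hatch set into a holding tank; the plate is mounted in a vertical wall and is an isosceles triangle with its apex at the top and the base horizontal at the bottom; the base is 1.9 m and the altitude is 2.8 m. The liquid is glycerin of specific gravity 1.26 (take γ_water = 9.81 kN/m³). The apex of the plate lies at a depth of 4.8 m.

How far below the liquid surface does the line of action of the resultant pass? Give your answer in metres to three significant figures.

γ = 1.26 × 9.81 = 12.3606 kN/m³.
With the apex up, the centroid sits 2h/3 = 2 × 2.8/3 = 1.86667 m below the apex, so the centroid depth is h_c = 4.8 + 1.86667 = 6.66667 m.
A = ½ × 1.9 × 2.8 = 2.66 m².
Resultant F = γ·h_c·A = 12.3606 × 6.66667 × 2.66 = 219.195 kN.
I_c = b·h³/36 = 1.9 × 2.8³/36 = 1.15858 m⁴.
Centre of pressure: y_p = y_c + I_c/(y_c·A) = 6.66667 + 1.15858/(6.66667 × 2.66) = 6.66667 + 0.0653334 = 6.732 m along the plane.

h_p = 6.73 m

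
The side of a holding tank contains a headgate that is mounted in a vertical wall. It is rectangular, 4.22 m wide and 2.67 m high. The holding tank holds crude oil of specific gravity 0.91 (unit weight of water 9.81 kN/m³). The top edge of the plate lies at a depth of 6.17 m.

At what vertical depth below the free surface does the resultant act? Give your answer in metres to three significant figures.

h_p = 7.58 m

γ = 0.91 × 9.81 = 8.9271 kN/m³.
The centroid lies 2.67/2 = 1.335 m below the top edge, so the centroid depth is h_c = 6.17 + 1.335 = 7.505 m.
A = 4.22 × 2.67 = 11.2674 m².
Resultant F = γ·h_c·A = 8.9271 × 7.505 × 11.2674 = 754.892 kN.
I_c = b·h³/12 = 4.22 × 2.67³/12 = 6.69368 m⁴.
Centre of pressure: y_p = y_c + I_c/(y_c·A) = 7.505 + 6.69368/(7.505 × 11.2674) = 7.505 + 0.0791572 = 7.58416 m along the plane.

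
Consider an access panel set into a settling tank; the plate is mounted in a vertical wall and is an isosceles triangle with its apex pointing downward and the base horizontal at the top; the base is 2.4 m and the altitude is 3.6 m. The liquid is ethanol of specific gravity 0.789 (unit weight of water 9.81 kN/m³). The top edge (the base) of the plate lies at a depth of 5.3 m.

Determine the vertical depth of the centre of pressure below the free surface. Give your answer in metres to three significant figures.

γ = 0.789 × 9.81 = 7.74009 kN/m³.
With the apex down, the centroid sits h/3 = 3.6/3 = 1.2 m below the base (the top edge), so the centroid depth is h_c = 5.3 + 1.2 = 6.5 m.
A = ½ × 2.4 × 3.6 = 4.32 m².
Resultant F = γ·h_c·A = 7.74009 × 6.5 × 4.32 = 217.342 kN.
I_c = b·h³/36 = 2.4 × 3.6³/36 = 3.1104 m⁴.
Centre of pressure: y_p = y_c + I_c/(y_c·A) = 6.5 + 3.1104/(6.5 × 4.32) = 6.5 + 0.110769 = 6.61077 m along the plane.

h_p = 6.61 m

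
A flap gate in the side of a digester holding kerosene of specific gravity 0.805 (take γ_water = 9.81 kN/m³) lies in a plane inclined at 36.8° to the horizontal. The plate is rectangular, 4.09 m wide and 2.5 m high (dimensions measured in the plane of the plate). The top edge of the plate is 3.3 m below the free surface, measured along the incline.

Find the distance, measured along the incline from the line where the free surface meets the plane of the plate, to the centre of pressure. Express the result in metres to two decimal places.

γ = 0.805 × 9.81 = 7.89705 kN/m³.
Let θ = 36.8° be the plate's angle to the horizontal; measure y along the incline from where the plane meets the free surface. Vertical depth h = y·sinθ with sinθ = 0.599024.
The centroid lies 2.5/2 = 1.25 m below the top edge, so y_c = 3.3 + 1.25 = 4.55 m and h_c = 4.55 × 0.599024 = 2.72556 m.
A = 4.09 × 2.5 = 10.225 m².
Resultant F = γ·h_c·A = 7.89705 × 2.72556 × 10.225 = 220.082 kN.
I_c = b·h³/12 = 4.09 × 2.5³/12 = 5.32552 m⁴.
Centre of pressure: y_p = y_c + I_c/(y_c·A) = 4.55 + 5.32552/(4.55 × 10.225) = 4.55 + 0.114469 = 4.66447 m along the plane.

y_p = 4.66 m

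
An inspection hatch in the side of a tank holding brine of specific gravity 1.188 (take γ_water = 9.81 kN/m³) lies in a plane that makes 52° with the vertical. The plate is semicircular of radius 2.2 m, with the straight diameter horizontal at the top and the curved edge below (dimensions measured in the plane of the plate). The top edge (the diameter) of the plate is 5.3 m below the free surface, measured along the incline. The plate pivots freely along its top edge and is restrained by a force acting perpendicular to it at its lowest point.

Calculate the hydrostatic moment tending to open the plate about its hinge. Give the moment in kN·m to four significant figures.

γ = 1.188 × 9.81 = 11.65428 kN/m³.
The plate makes 52° with the vertical, i.e. θ = 90° − 52° = 38° to the horizontal. Measuring y along the incline from the free-surface line, vertical depth h = y·sinθ with sinθ = 0.615661.
The centroid of a semicircle lies 4r/(3π) = 0.933709 m from the diameter, here below the top edge, so y_c = 5.3 + 0.933709 = 6.23371 m and h_c = 6.23371 × 0.615661 = 3.83785 m.
A = πr²/2 = π × 2.2²/2 = 7.60265 m².
Resultant F = γ·h_c·A = 11.65428 × 3.83785 × 7.60265 = 340.047 kN.
I_c = (π/8 − 8/(9π))·r⁴ = 0.109757 × 2.2⁴ = 2.57112 m⁴.
Centre of pressure: y_p = y_c + I_c/(y_c·A) = 6.23371 + 2.57112/(6.23371 × 7.60265) = 6.23371 + 0.0542514 = 6.28796 m along the plane.
The resultant acts 0.933709 + 0.0542514 = 0.98796 m (along the plate) below the hinge at the top edge, so the moment about the hinge is M = F × 0.98796 = 340.047 × 0.98796 = 335.953 kN·m.

M ≈ 336.0 kN·m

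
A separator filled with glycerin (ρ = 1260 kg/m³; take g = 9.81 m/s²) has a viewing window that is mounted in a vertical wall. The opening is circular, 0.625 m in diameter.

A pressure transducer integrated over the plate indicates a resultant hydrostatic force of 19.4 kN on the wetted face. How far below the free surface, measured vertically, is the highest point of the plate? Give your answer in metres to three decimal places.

γ = ρg = 1260 × 9.81 / 1000 = 12.3606 kN/m³.
A = π(0.3125)² = 0.306796 m².
From F = γ·h_c·A, the centroid depth is h_c = 19.4/(12.3606 × 0.306796) = 5.11579 m.
The centroid is at the centre, 0.3125 m below the top of the plate, so the highest point sits at h_top = 5.11579 − 0.3125 = 4.80329 m below the surface.

d_top ≈ 4.803 m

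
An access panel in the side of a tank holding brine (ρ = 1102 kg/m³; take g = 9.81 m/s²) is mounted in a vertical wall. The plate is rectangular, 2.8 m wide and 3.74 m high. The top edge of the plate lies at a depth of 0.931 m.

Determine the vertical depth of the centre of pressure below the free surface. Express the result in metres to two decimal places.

γ = ρg = 1102 × 9.81 / 1000 = 10.81062 kN/m³.
The centroid lies 3.74/2 = 1.87 m below the top edge, so the centroid depth is h_c = 0.931 + 1.87 = 2.801 m.
A = 2.8 × 3.74 = 10.472 m².
Resultant F = γ·h_c·A = 10.81062 × 2.801 × 10.472 = 317.098 kN.
I_c = b·h³/12 = 2.8 × 3.74³/12 = 12.2065 m⁴.
Centre of pressure: y_p = y_c + I_c/(y_c·A) = 2.801 + 12.2065/(2.801 × 10.472) = 2.801 + 0.416149 = 3.21715 m along the plane.

h_p = 3.22 m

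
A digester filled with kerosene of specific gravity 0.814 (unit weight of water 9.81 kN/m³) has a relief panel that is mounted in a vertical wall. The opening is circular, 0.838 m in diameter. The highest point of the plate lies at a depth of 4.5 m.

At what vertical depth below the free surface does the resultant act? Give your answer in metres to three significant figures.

γ = 0.814 × 9.81 = 7.98534 kN/m³.
The centroid is at the centre, 0.419 m below the top of the plate, so the centroid depth is h_c = 4.5 + 0.419 = 4.919 m.
A = π(0.419)² = 0.551541 m².
Resultant F = γ·h_c·A = 7.98534 × 4.919 × 0.551541 = 21.6645 kN.
I_c = πr⁴/4 = π × 0.419⁴/4 = 0.0242073 m⁴.
Centre of pressure: y_p = y_c + I_c/(y_c·A) = 4.919 + 0.0242073/(4.919 × 0.551541) = 4.919 + 0.00892261 = 4.92792 m along the plane.

h_p = 4.93 m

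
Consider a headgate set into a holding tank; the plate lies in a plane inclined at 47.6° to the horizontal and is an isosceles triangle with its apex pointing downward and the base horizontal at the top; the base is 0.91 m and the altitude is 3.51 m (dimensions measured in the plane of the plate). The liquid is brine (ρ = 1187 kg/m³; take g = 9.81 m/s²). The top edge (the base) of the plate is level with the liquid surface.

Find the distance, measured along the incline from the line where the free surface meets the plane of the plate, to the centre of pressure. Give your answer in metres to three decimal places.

y_p = 1.755 m

γ = ρg = 1187 × 9.81 / 1000 = 11.64447 kN/m³.
Let θ = 47.6° be the plate's angle to the horizontal; measure y along the incline from where the plane meets the free surface. Vertical depth h = y·sinθ with sinθ = 0.738455.
With the apex down, the centroid sits h/3 = 3.51/3 = 1.17 m below the base (the top edge), so y_c = 1.17 m and h_c = 1.17 × 0.738455 = 0.863992 m.
A = ½ × 0.91 × 3.51 = 1.59705 m².
Resultant F = γ·h_c·A = 11.64447 × 0.863992 × 1.59705 = 16.0675 kN.
I_c = b·h³/36 = 0.91 × 3.51³/36 = 1.0931 m⁴.
Centre of pressure: y_p = y_c + I_c/(y_c·A) = 1.17 + 1.0931/(1.17 × 1.59705) = 1.17 + 0.585 = 1.755 m along the plane.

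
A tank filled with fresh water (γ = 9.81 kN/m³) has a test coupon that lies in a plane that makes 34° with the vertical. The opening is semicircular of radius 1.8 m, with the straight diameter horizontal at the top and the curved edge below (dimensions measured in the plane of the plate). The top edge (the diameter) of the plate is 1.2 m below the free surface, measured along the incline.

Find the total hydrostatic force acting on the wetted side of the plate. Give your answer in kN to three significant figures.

F ≈ 81.3 kN

γ = 9.81 kN/m³.
The plate makes 34° with the vertical, i.e. θ = 90° − 34° = 56° to the horizontal. Measuring y along the incline from the free-surface line, vertical depth h = y·sinθ with sinθ = 0.829038.
The centroid of a semicircle lies 4r/(3π) = 0.763944 m from the diameter, here below the top edge, so y_c = 1.2 + 0.763944 = 1.96394 m and h_c = 1.96394 × 0.829038 = 1.62818 m.
A = πr²/2 = π × 1.8²/2 = 5.08938 m².
Resultant F = γ·h_c·A = 9.81 × 1.62818 × 5.08938 = 81.2898 kN.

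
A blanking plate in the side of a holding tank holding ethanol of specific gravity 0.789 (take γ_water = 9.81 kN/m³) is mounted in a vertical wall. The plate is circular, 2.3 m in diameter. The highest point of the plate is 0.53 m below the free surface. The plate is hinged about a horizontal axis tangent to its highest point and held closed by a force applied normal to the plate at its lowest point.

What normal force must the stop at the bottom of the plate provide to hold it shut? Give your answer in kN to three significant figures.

γ = 0.789 × 9.81 = 7.74009 kN/m³.
The centroid is at the centre, 1.15 m below the top of the plate, so the centroid depth is h_c = 0.53 + 1.15 = 1.68 m.
A = π(1.15)² = 4.15476 m².
Resultant F = γ·h_c·A = 7.74009 × 1.68 × 4.15476 = 54.0258 kN.
I_c = πr⁴/4 = π × 1.15⁴/4 = 1.37367 m⁴.
Centre of pressure: y_p = y_c + I_c/(y_c·A) = 1.68 + 1.37367/(1.68 × 4.15476) = 1.68 + 0.196801 = 1.8768 m along the plane.
The resultant acts 1.15 + 0.196801 = 1.3468 m (along the plate) below the hinge at the top edge, so the moment about the hinge is M = F × 1.3468 = 54.0258 × 1.3468 = 72.7619 kN·m.
A normal force at the bottom, 2.3 m from the hinge, must supply this moment: P = 72.7619/2.3 = 31.6356 kN.

P ≈ 31.6 kN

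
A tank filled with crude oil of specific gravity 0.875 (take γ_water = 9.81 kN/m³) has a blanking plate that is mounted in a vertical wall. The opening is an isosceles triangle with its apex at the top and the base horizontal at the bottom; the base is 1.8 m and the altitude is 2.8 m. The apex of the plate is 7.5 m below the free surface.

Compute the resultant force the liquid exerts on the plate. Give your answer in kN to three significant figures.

γ = 0.875 × 9.81 = 8.58375 kN/m³.
With the apex up, the centroid sits 2h/3 = 2 × 2.8/3 = 1.86667 m below the apex, so the centroid depth is h_c = 7.5 + 1.86667 = 9.36667 m.
A = ½ × 1.8 × 2.8 = 2.52 m².
Resultant F = γ·h_c·A = 8.58375 × 9.36667 × 2.52 = 202.611 kN.

F ≈ 203 kN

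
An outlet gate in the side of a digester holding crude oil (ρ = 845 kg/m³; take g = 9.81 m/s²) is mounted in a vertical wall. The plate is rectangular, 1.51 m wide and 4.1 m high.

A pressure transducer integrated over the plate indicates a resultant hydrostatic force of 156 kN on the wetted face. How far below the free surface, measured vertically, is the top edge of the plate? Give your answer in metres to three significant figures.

d_top ≈ 0.990 m

γ = ρg = 845 × 9.81 / 1000 = 8.28945 kN/m³.
A = 1.51 × 4.1 = 6.191 m².
From F = γ·h_c·A, the centroid depth is h_c = 156/(8.28945 × 6.191) = 3.03975 m.
The centroid lies 4.1/2 = 2.05 m below the top edge, so the top edge sits at h_top = 3.03975 − 2.05 = 0.98975 m below the surface.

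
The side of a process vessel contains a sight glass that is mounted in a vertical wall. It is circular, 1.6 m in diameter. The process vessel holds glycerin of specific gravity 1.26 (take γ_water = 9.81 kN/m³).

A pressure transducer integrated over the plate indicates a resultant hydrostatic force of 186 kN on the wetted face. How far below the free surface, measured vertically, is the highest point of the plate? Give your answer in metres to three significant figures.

d_top ≈ 6.68 m

γ = 1.26 × 9.81 = 12.3606 kN/m³.
A = π(0.8)² = 2.01062 m².
From F = γ·h_c·A, the centroid depth is h_c = 186/(12.3606 × 2.01062) = 7.48417 m.
The centroid is at the centre, 0.8 m below the top of the plate, so the highest point sits at h_top = 7.48417 − 0.8 = 6.68417 m below the surface.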